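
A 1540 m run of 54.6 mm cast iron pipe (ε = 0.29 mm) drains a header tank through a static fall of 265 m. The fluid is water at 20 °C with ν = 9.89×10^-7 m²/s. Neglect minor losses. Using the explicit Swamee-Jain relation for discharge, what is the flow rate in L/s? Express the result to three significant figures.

Q ≈ 5.66 L/s

Swamee-Jain (Type II): Q = -0.965·√(gD⁵h_f/L)·ln[ε/(3.7D) + √(3.17ν²L/(gD³h_f))]
√(gD⁵h_f/L) = √(9.81·0.0546⁵·265/1540) = 9.051×10^-4
ε/(3.7D) = 0.00144; √(3.17ν²L/(gD³h_f)) = 1.06×10^-4
Q = -0.965·9.051×10^-4·ln(0.001542) = 0.005655 m³/s
Check: V = 2.42 m/s, Re = 1.33×10^5, f = 0.03183, h_f = 267 m ≈ 265 m ✓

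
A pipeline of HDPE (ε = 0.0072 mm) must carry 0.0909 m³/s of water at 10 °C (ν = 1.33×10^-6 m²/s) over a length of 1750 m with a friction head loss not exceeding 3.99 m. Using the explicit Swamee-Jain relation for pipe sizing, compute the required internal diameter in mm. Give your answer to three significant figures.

D ≈ 344 mm

Swamee-Jain (Type III): D = 0.66·[ε^1.25·(LQ²/(gh_f))^4.75 + ν·Q^9.4·(L/(gh_f))^5.2]^0.04
LQ²/(gh_f) = 0.3694; L/(gh_f) = 44.71
Term 1 = ε^1.25·(…)^4.75 = 3.29×10^-9; Term 2 = ν·Q^9.4·(…)^5.2 = 8.25×10^-8
D = 0.66·(3.29×10^-9 + 8.25×10^-8)^0.04 = 0.3443 m = 344 mm
Check: V = 0.977 m/s, Re = 2.53×10^5, f = 0.01507, h_f = 3.72 m ≈ 3.99 m ✓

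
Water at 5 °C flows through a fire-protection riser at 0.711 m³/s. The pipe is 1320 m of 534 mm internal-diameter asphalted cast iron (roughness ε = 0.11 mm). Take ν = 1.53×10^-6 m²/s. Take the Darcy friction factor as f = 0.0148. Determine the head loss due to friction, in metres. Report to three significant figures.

h_f ≈ 18.8 m

V = 4Q/(πD²) = 4·0.711/(π·0.534²) = 3.175 m/s
h_f = f(L/D)V²/(2g) = 0.01480·(1320/0.534)·3.175²/(2·9.81) = 18.79 m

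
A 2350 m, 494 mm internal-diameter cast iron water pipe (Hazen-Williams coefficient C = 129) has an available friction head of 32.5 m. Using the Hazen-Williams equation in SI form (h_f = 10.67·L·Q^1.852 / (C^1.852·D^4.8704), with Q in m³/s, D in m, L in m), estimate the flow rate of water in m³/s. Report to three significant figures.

Rearranging: Q = [h_f·C^1.852·D^4.8704 / (10.67·L)]^(1/1.852)
Q = [32.5·129^1.852·0.494^4.8704 / (10.67·2350)]^0.540 = 0.5573 m³/s

Q ≈ 0.557 m³/s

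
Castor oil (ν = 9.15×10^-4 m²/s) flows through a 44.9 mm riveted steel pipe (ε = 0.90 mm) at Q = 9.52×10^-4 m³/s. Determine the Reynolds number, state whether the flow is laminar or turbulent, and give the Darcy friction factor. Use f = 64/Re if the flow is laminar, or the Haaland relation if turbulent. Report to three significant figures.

Re ≈ 29.5; laminar; f = 64/Re ≈ 2.17

V = 4Q/(πD²) = 0.6012 m/s
Re = VD/ν = 0.6012·0.0449/9.15×10^-4 = 29.5
Re < 2300 → laminar → f = 64/Re = 2.169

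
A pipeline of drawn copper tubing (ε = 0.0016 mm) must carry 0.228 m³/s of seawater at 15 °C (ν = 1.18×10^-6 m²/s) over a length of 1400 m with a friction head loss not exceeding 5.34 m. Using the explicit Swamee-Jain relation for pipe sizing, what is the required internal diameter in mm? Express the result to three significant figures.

D ≈ 434 mm

Swamee-Jain (Type III): D = 0.66·[ε^1.25·(LQ²/(gh_f))^4.75 + ν·Q^9.4·(L/(gh_f))^5.2]^0.04
LQ²/(gh_f) = 1.389; L/(gh_f) = 26.73
Term 1 = ε^1.25·(…)^4.75 = 2.71×10^-7; Term 2 = ν·Q^9.4·(…)^5.2 = 2.86×10^-5
D = 0.66·(2.71×10^-7 + 2.86×10^-5)^0.04 = 0.4345 m = 434 mm
Check: V = 1.54 m/s, Re = 5.66×10^5, f = 0.01287, h_f = 5.00 m ≈ 5.34 m ✓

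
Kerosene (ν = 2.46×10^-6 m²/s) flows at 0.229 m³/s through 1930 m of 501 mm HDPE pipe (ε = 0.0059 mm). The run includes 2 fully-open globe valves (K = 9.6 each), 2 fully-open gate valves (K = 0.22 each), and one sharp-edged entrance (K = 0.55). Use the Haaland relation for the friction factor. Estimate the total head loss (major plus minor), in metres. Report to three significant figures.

V = 4Q/(πD²) = 1.162 m/s; V²/2g = 0.06878 m
Re = 2.37×10^5, ε/D = 1.18×10^-5 → f = 0.01508 (Haaland)
Major: h_f = f(L/D)·V²/2g = 0.01508·3852·0.06878 = 3.996 m
Minor: ΣK = 20.2; h_m = ΣK·V²/2g = 1.389 m
Total H_L = 3.996 + 1.389 = 5.385 m

H_L ≈ 5.38 m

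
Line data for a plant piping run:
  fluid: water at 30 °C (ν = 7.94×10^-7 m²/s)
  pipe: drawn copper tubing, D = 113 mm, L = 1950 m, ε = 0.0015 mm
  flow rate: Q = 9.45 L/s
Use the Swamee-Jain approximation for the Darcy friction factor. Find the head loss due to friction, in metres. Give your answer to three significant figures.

h_f ≈ 13.2 m

V = 4Q/(πD²) = 4·0.00945/(π·0.113²) = 0.9423 m/s
Re = VD/ν = 0.9423·0.113/7.94×10^-7 = 1.34×10^5 → turbulent
ε/D = 0.0015/113 = 1.33×10^-5
Swamee-Jain: f = 0.01691
h_f = f(L/D)V²/(2g) = 0.01691·(1950/0.113)·0.9423²/(2·9.81) = 13.21 m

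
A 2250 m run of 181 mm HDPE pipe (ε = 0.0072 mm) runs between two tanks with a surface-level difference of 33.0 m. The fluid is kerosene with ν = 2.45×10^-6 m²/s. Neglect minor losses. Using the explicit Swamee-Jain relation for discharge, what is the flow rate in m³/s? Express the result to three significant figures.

Swamee-Jain (Type II): Q = -0.965·√(gD⁵h_f/L)·ln[ε/(3.7D) + √(3.17ν²L/(gD³h_f))]
√(gD⁵h_f/L) = √(9.81·0.181⁵·33.0/2250) = 0.005287
ε/(3.7D) = 1.08×10^-5; √(3.17ν²L/(gD³h_f)) = 1.49×10^-4
Q = -0.965·0.005287·ln(1.601×10^-4) = 0.04459 m³/s
Check: V = 1.73 m/s, Re = 1.28×10^5, f = 0.01725, h_f = 32.8 m ≈ 33.0 m ✓

Q ≈ 0.0446 m³/s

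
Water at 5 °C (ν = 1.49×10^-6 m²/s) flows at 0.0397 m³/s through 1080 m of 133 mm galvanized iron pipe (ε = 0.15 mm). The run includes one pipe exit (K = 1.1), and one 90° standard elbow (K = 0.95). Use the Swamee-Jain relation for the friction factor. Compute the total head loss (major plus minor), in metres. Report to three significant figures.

V = 4Q/(πD²) = 2.858 m/s; V²/2g = 0.4162 m
Re = 2.55×10^5, ε/D = 0.00113 → f = 0.02141 (Swamee-Jain)
Major: h_f = f(L/D)·V²/2g = 0.02141·8120·0.4162 = 72.37 m
Minor: ΣK = 2.05; h_m = ΣK·V²/2g = 0.8532 m
Total H_L = 72.37 + 0.8532 = 73.22 m

H_L ≈ 73.2 m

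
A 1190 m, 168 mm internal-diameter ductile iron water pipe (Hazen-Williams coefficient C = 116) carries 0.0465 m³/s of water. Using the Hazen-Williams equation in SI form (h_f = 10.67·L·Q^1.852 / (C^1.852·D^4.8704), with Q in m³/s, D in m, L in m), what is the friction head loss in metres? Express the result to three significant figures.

h_f = 10.67·1190·0.0465^1.852 / (116^1.852·0.168^4.8704) = 38.50 m

h_f ≈ 38.5 m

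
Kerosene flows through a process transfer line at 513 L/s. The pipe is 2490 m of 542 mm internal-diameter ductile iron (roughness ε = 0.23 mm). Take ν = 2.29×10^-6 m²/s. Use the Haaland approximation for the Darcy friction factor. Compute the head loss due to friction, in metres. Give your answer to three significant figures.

h_f ≈ 19.7 m

V = 4Q/(πD²) = 4·0.513/(π·0.542²) = 2.223 m/s
Re = VD/ν = 2.223·0.542/2.29×10^-6 = 5.26×10^5 → turbulent
ε/D = 0.23/542 = 4.24×10^-4
Haaland: f = 0.01703
h_f = f(L/D)V²/(2g) = 0.01703·(2490/0.542)·2.223²/(2·9.81) = 19.72 m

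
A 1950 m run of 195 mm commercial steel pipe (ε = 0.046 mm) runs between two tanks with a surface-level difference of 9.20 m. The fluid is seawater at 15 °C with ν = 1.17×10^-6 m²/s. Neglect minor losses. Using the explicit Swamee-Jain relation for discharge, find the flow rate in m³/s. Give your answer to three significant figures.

Q ≈ 0.0301 m³/s

Swamee-Jain (Type II): Q = -0.965·√(gD⁵h_f/L)·ln[ε/(3.7D) + √(3.17ν²L/(gD³h_f))]
√(gD⁵h_f/L) = √(9.81·0.195⁵·9.20/1950) = 0.003612
ε/(3.7D) = 6.38×10^-5; √(3.17ν²L/(gD³h_f)) = 1.12×10^-4
Q = -0.965·0.003612·ln(1.762×10^-4) = 0.03013 m³/s
Check: V = 1.01 m/s, Re = 1.68×10^5, f = 0.01777, h_f = 9.22 m ≈ 9.20 m ✓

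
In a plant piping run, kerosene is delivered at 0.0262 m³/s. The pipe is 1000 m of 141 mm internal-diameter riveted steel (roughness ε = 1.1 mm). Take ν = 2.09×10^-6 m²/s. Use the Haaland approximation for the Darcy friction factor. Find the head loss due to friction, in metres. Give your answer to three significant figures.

h_f ≈ 36.2 m

V = 4Q/(πD²) = 4·0.0262/(π·0.141²) = 1.678 m/s
Re = VD/ν = 1.678·0.141/2.09×10^-6 = 1.13×10^5 → turbulent
ε/D = 1.1/141 = 0.00780
Haaland: f = 0.03555
h_f = f(L/D)V²/(2g) = 0.03555·(1000/0.141)·1.678²/(2·9.81) = 36.18 m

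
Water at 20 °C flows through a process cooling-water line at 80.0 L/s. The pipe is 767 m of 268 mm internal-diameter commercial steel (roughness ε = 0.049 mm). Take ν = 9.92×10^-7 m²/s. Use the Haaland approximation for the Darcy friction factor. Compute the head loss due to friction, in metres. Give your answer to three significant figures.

h_f ≈ 4.55 m

V = 4Q/(πD²) = 4·0.0800/(π·0.268²) = 1.418 m/s
Re = VD/ν = 1.418·0.268/9.92×10^-7 = 3.83×10^5 → turbulent
ε/D = 0.049/268 = 1.83×10^-4
Haaland: f = 0.01551
h_f = f(L/D)V²/(2g) = 0.01551·(767/0.268)·1.418²/(2·9.81) = 4.550 m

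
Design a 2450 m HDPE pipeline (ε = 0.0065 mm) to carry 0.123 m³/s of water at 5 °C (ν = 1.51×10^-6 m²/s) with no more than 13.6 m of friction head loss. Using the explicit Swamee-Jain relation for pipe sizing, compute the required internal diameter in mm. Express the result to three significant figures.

D ≈ 322 mm

Swamee-Jain (Type III): D = 0.66·[ε^1.25·(LQ²/(gh_f))^4.75 + ν·Q^9.4·(L/(gh_f))^5.2]^0.04
LQ²/(gh_f) = 0.2778; L/(gh_f) = 18.36
Term 1 = ε^1.25·(…)^4.75 = 7.48×10^-10; Term 2 = ν·Q^9.4·(…)^5.2 = 1.57×10^-8
D = 0.66·(7.48×10^-10 + 1.57×10^-8)^0.04 = 0.3223 m = 322 mm
Check: V = 1.51 m/s, Re = 3.22×10^5, f = 0.01443, h_f = 12.7 m ≈ 13.6 m ✓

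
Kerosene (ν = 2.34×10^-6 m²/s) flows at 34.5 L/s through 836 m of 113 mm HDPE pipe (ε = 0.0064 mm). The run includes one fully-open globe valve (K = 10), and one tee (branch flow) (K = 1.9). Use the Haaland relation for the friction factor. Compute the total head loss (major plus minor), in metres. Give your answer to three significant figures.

V = 4Q/(πD²) = 3.440 m/s; V²/2g = 0.6032 m
Re = 1.66×10^5, ε/D = 5.66×10^-5 → f = 0.01641 (Haaland)
Major: h_f = f(L/D)·V²/2g = 0.01641·7398·0.6032 = 73.23 m
Minor: ΣK = 11.9; h_m = ΣK·V²/2g = 7.178 m
Total H_L = 73.23 + 7.178 = 80.41 m

H_L ≈ 80.4 m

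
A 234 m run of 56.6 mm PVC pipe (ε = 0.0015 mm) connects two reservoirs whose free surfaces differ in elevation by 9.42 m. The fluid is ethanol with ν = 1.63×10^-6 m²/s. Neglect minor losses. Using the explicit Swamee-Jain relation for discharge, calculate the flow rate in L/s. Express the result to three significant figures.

Swamee-Jain (Type II): Q = -0.965·√(gD⁵h_f/L)·ln[ε/(3.7D) + √(3.17ν²L/(gD³h_f))]
√(gD⁵h_f/L) = √(9.81·0.0566⁵·9.42/234) = 4.790×10^-4
ε/(3.7D) = 7.16×10^-6; √(3.17ν²L/(gD³h_f)) = 3.43×10^-4
Q = -0.965·4.790×10^-4·ln(3.501×10^-4) = 0.003678 m³/s
Check: V = 1.46 m/s, Re = 5.08×10^4, f = 0.02080, h_f = 9.36 m ≈ 9.42 m ✓

Q ≈ 3.68 L/s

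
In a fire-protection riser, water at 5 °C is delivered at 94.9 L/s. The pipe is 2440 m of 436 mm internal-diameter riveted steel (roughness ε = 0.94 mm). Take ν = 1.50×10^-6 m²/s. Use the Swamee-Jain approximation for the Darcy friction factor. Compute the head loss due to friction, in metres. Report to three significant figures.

V = 4Q/(πD²) = 4·0.0949/(π·0.436²) = 0.6356 m/s
Re = VD/ν = 0.6356·0.436/1.50×10^-6 = 1.85×10^5 → turbulent
ε/D = 0.94/436 = 0.00216
Swamee-Jain: f = 0.02499
h_f = f(L/D)V²/(2g) = 0.02499·(2440/0.436)·0.6356²/(2·9.81) = 2.880 m

h_f ≈ 2.88 m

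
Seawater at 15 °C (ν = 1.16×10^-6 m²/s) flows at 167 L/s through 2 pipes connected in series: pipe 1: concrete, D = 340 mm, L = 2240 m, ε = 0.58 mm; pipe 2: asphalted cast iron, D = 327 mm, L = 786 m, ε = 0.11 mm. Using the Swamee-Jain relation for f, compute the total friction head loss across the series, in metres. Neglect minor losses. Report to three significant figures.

Pipe 1: V = 1.839 m/s, Re = 5.39×10^5, ε/D = 0.00171, f = 0.02295, h_1 = f(L/D)V²/2g = 26.08 m
Pipe 2: V = 1.989 m/s, Re = 5.61×10^5, ε/D = 3.36×10^-4, f = 0.01654, h_2 = f(L/D)V²/2g = 8.011 m
Series → Q common, losses add: H = Σh = 34.09 m

H ≈ 34.1 m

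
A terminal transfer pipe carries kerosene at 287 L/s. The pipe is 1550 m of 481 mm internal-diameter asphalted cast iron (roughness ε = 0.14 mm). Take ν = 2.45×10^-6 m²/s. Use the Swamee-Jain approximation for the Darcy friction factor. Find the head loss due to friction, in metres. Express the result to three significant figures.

h_f ≈ 6.94 m

V = 4Q/(πD²) = 4·0.287/(π·0.481²) = 1.579 m/s
Re = VD/ν = 1.579·0.481/2.45×10^-6 = 3.10×10^5 → turbulent
ε/D = 0.14/481 = 2.91×10^-4
Swamee-Jain: f = 0.01695
h_f = f(L/D)V²/(2g) = 0.01695·(1550/0.481)·1.579²/(2·9.81) = 6.943 m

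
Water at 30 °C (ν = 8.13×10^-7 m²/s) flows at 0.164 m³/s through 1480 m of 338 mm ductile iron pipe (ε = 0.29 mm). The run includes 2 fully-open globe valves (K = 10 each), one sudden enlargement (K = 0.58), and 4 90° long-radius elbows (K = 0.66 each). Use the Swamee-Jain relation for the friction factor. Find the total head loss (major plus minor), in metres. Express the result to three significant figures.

V = 4Q/(πD²) = 1.828 m/s; V²/2g = 0.1703 m
Re = 7.60×10^5, ε/D = 8.58×10^-4 → f = 0.01947 (Swamee-Jain)
Major: h_f = f(L/D)·V²/2g = 0.01947·4379·0.1703 = 14.52 m
Minor: ΣK = 23.2; h_m = ΣK·V²/2g = 3.954 m
Total H_L = 14.52 + 3.954 = 18.47 m

H_L ≈ 18.5 m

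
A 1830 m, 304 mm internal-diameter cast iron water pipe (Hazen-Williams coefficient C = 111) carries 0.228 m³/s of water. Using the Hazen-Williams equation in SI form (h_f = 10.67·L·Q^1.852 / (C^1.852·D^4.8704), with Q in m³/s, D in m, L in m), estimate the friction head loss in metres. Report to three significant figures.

h_f = 10.67·1830·0.228^1.852 / (111^1.852·0.304^4.8704) = 67.95 m

h_f ≈ 67.9 m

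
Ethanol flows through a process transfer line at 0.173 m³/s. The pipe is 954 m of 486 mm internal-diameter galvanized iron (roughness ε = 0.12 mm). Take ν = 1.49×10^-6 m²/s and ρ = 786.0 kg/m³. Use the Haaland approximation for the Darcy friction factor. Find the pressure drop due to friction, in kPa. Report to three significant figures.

Δp ≈ 11.0 kPa

V = 4Q/(πD²) = 4·0.173/(π·0.486²) = 0.9326 m/s
Re = VD/ν = 0.9326·0.486/1.49×10^-6 = 3.04×10^5 → turbulent
ε/D = 0.12/486 = 2.47×10^-4
Haaland: f = 0.01640
h_f = f(L/D)V²/(2g) = 0.01640·(954/0.486)·0.9326²/(2·9.81) = 1.427 m
Δp = ρg·h_f = 786.0·9.81·1.427 = 11.00 kPa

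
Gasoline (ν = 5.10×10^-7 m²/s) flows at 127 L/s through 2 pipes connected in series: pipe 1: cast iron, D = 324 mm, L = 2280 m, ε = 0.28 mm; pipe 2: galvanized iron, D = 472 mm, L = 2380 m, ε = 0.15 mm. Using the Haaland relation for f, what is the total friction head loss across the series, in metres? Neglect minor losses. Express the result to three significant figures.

Pipe 1: V = 1.540 m/s, Re = 9.79×10^5, ε/D = 8.64×10^-4, f = 0.01930, h_1 = f(L/D)V²/2g = 16.42 m
Pipe 2: V = 0.7258 m/s, Re = 6.72×10^5, ε/D = 3.18×10^-4, f = 0.01603, h_2 = f(L/D)V²/2g = 2.170 m
Series → Q common, losses add: H = Σh = 18.59 m

H ≈ 18.6 m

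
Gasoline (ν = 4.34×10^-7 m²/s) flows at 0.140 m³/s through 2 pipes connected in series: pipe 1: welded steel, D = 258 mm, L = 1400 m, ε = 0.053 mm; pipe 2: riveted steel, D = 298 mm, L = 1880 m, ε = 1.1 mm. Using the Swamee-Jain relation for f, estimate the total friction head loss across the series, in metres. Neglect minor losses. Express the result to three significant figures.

H ≈ 64.9 m

Pipe 1: V = 2.678 m/s, Re = 1.59×10^6, ε/D = 2.05×10^-4, f = 0.01451, h_1 = f(L/D)V²/2g = 28.77 m
Pipe 2: V = 2.007 m/s, Re = 1.38×10^6, ε/D = 0.00369, f = 0.02790, h_2 = f(L/D)V²/2g = 36.14 m
Series → Q common, losses add: H = Σh = 64.91 m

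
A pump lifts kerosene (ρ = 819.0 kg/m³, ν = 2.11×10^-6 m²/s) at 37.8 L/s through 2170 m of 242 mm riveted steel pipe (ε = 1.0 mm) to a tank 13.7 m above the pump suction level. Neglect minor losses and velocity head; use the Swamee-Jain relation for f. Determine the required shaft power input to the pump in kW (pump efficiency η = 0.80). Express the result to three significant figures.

V = 4Q/(πD²) = 0.8218 m/s; Re = 9.43×10^4; ε/D = 0.00413; f = 0.03007
h_f = f(L/D)V²/2g = 9.282 m
Total head H = z + h_f = 13.7 + 9.282 = 22.98 m
P_hyd = ρgQH = 819.0·9.81·0.0378·22.98 = 6.980 kW
P_shaft = P_hyd/η = 6.980/0.80 = 8.725 kW

P_shaft ≈ 8.72 kW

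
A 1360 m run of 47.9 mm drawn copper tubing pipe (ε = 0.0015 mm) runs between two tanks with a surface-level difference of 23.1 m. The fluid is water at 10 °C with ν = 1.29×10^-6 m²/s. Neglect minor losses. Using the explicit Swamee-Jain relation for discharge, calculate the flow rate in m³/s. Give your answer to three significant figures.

Q ≈ 0.00149 m³/s

Swamee-Jain (Type II): Q = -0.965·√(gD⁵h_f/L)·ln[ε/(3.7D) + √(3.17ν²L/(gD³h_f))]
√(gD⁵h_f/L) = √(9.81·0.0479⁵·23.1/1360) = 2.050×10^-4
ε/(3.7D) = 8.46×10^-6; √(3.17ν²L/(gD³h_f)) = 5.37×10^-4
Q = -0.965·2.050×10^-4·ln(5.452×10^-4) = 0.001486 m³/s
Check: V = 0.825 m/s, Re = 3.06×10^4, f = 0.02336, h_f = 23.0 m ≈ 23.1 m ✓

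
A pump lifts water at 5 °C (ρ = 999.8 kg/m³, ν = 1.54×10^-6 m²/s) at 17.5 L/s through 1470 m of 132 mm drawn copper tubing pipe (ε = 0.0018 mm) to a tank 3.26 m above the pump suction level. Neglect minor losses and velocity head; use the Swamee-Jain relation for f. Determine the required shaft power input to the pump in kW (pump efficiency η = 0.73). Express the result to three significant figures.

V = 4Q/(πD²) = 1.279 m/s; Re = 1.10×10^5; ε/D = 1.36×10^-5; f = 0.01761
h_f = f(L/D)V²/2g = 16.35 m
Total head H = z + h_f = 3.26 + 16.35 = 19.61 m
P_hyd = ρgQH = 999.8·9.81·0.0175·19.61 = 3.366 kW
P_shaft = P_hyd/η = 3.366/0.73 = 4.610 kW

P_shaft ≈ 4.61 kW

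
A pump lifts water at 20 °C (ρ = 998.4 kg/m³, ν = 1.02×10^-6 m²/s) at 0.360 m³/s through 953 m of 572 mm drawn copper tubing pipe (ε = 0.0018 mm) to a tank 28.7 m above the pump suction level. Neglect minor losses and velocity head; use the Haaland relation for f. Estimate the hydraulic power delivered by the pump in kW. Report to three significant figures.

V = 4Q/(πD²) = 1.401 m/s; Re = 7.86×10^5; ε/D = 3.15×10^-6; f = 0.01211
h_f = f(L/D)V²/2g = 2.019 m
Total head H = z + h_f = 28.7 + 2.019 = 30.72 m
P_hyd = ρgQH = 998.4·9.81·0.360·30.72 = 108.3 kW

P_hyd ≈ 108 kW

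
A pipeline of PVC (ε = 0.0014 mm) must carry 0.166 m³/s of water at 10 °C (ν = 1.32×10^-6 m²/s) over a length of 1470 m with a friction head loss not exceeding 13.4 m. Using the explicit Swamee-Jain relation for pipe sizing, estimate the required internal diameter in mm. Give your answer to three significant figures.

Swamee-Jain (Type III): D = 0.66·[ε^1.25·(LQ²/(gh_f))^4.75 + ν·Q^9.4·(L/(gh_f))^5.2]^0.04
LQ²/(gh_f) = 0.3081; L/(gh_f) = 11.18
Term 1 = ε^1.25·(…)^4.75 = 1.80×10^-10; Term 2 = ν·Q^9.4·(…)^5.2 = 1.75×10^-8
D = 0.66·(1.80×10^-10 + 1.75×10^-8)^0.04 = 0.3231 m = 323 mm
Check: V = 2.02 m/s, Re = 4.95×10^5, f = 0.01318, h_f = 12.5 m ≈ 13.4 m ✓

D ≈ 323 mm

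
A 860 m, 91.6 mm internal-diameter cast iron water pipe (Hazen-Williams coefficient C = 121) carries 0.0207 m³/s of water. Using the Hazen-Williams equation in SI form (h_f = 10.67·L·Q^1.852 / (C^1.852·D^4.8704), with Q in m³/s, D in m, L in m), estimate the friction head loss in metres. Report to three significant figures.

h_f = 10.67·860·0.0207^1.852 / (121^1.852·0.0916^4.8704) = 110.3 m

h_f ≈ 110 m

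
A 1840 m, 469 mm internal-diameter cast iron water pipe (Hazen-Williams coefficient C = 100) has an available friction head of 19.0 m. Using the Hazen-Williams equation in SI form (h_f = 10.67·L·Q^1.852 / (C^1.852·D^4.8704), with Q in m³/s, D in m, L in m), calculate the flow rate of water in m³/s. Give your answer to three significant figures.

Rearranging: Q = [h_f·C^1.852·D^4.8704 / (10.67·L)]^(1/1.852)
Q = [19.0·100^1.852·0.469^4.8704 / (10.67·1840)]^0.540 = 0.3219 m³/s

Q ≈ 0.322 m³/s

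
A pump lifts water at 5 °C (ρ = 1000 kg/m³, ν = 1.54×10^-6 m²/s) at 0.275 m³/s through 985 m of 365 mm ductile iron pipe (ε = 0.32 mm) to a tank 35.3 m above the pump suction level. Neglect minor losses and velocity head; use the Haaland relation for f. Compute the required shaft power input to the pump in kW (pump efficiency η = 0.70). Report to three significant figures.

P_shaft ≈ 208 kW

V = 4Q/(πD²) = 2.628 m/s; Re = 6.23×10^5; ε/D = 8.77×10^-4; f = 0.01952
h_f = f(L/D)V²/2g = 18.55 m
Total head H = z + h_f = 35.3 + 18.55 = 53.85 m
P_hyd = ρgQH = 1000·9.81·0.275·53.85 = 145.3 kW
P_shaft = P_hyd/η = 145.3/0.70 = 207.5 kW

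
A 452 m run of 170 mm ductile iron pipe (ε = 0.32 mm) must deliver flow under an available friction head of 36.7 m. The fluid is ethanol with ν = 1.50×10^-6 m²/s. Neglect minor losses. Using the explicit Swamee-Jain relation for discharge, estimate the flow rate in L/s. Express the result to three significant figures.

Swamee-Jain (Type II): Q = -0.965·√(gD⁵h_f/L)·ln[ε/(3.7D) + √(3.17ν²L/(gD³h_f))]
√(gD⁵h_f/L) = √(9.81·0.170⁵·36.7/452) = 0.01063
ε/(3.7D) = 5.09×10^-4; √(3.17ν²L/(gD³h_f)) = 4.27×10^-5
Q = -0.965·0.01063·ln(5.514×10^-4) = 0.07700 m³/s
Check: V = 3.39 m/s, Re = 3.84×10^5, f = 0.02367, h_f = 36.9 m ≈ 36.7 m ✓

Q ≈ 77.0 L/s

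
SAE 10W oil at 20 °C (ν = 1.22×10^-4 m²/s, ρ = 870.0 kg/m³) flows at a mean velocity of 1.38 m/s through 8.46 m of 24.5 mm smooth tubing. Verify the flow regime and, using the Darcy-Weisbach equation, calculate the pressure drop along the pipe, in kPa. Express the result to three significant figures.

Re = VD/ν = 1.38·0.02450/1.22×10^-4 = 277 → laminar (Re < 2300)
f = 64/Re = 0.2309
h_f = f(L/D)V²/(2g) = 0.2309·(8.46/0.02450)·1.38²/(2·9.81) = 7.740 m
Δp = ρg·h_f = 870.0·9.81·7.740 = 66.06 kPa

Δp ≈ 66.1 kPa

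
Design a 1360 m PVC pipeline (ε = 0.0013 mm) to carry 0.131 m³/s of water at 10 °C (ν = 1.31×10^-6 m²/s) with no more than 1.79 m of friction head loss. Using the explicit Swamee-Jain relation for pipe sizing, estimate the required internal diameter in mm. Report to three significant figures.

D ≈ 442 mm

Swamee-Jain (Type III): D = 0.66·[ε^1.25·(LQ²/(gh_f))^4.75 + ν·Q^9.4·(L/(gh_f))^5.2]^0.04
LQ²/(gh_f) = 1.329; L/(gh_f) = 77.45
Term 1 = ε^1.25·(…)^4.75 = 1.70×10^-7; Term 2 = ν·Q^9.4·(…)^5.2 = 4.39×10^-5
D = 0.66·(1.70×10^-7 + 4.39×10^-5)^0.04 = 0.4419 m = 442 mm
Check: V = 0.854 m/s, Re = 2.88×10^5, f = 0.01452, h_f = 1.66 m ≈ 1.79 m ✓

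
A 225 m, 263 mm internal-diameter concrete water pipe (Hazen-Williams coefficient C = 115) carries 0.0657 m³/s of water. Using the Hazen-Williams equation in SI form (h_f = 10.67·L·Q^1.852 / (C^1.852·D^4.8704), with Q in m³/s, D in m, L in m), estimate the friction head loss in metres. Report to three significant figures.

h_f ≈ 1.58 m

h_f = 10.67·225·0.0657^1.852 / (115^1.852·0.263^4.8704) = 1.582 m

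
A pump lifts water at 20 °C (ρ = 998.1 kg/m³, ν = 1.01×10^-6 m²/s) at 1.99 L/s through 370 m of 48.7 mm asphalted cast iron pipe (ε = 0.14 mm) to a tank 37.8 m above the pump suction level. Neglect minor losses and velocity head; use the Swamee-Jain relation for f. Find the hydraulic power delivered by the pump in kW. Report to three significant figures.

V = 4Q/(πD²) = 1.068 m/s; Re = 5.15×10^4; ε/D = 0.00287; f = 0.02861
h_f = f(L/D)V²/2g = 12.65 m
Total head H = z + h_f = 37.8 + 12.65 = 50.45 m
P_hyd = ρgQH = 998.1·9.81·0.00199·50.45 = 0.9829 kW

P_hyd ≈ 0.983 kW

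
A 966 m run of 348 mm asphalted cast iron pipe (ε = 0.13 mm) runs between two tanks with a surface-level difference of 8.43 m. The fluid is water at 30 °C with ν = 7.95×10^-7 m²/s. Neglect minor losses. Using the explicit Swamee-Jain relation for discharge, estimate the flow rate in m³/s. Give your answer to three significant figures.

Swamee-Jain (Type II): Q = -0.965·√(gD⁵h_f/L)·ln[ε/(3.7D) + √(3.17ν²L/(gD³h_f))]
√(gD⁵h_f/L) = √(9.81·0.348⁵·8.43/966) = 0.02090
ε/(3.7D) = 1.01×10^-4; √(3.17ν²L/(gD³h_f)) = 2.36×10^-5
Q = -0.965·0.02090·ln(1.245×10^-4) = 0.1814 m³/s
Check: V = 1.91 m/s, Re = 8.35×10^5, f = 0.01649, h_f = 8.48 m ≈ 8.43 m ✓

Q ≈ 0.181 m³/s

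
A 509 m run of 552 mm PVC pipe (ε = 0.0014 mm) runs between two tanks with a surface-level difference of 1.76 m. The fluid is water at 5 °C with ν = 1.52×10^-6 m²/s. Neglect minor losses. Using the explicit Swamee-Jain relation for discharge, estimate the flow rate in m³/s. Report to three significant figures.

Swamee-Jain (Type II): Q = -0.965·√(gD⁵h_f/L)·ln[ε/(3.7D) + √(3.17ν²L/(gD³h_f))]
√(gD⁵h_f/L) = √(9.81·0.552⁵·1.76/509) = 0.04169
ε/(3.7D) = 6.85×10^-7; √(3.17ν²L/(gD³h_f)) = 3.58×10^-5
Q = -0.965·0.04169·ln(3.651×10^-5) = 0.4111 m³/s
Check: V = 1.72 m/s, Re = 6.24×10^5, f = 0.01263, h_f = 1.75 m ≈ 1.76 m ✓

Q ≈ 0.411 m³/s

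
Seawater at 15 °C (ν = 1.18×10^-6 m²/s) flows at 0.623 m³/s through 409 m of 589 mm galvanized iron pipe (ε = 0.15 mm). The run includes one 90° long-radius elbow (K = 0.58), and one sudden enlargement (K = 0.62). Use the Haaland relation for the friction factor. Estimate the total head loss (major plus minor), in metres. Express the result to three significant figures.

V = 4Q/(πD²) = 2.286 m/s; V²/2g = 0.2665 m
Re = 1.14×10^6, ε/D = 2.55×10^-4 → f = 0.01509 (Haaland)
Major: h_f = f(L/D)·V²/2g = 0.01509·694.4·0.2665 = 2.792 m
Minor: ΣK = 1.20; h_m = ΣK·V²/2g = 0.3198 m
Total H_L = 2.792 + 0.3198 = 3.112 m

H_L ≈ 3.11 m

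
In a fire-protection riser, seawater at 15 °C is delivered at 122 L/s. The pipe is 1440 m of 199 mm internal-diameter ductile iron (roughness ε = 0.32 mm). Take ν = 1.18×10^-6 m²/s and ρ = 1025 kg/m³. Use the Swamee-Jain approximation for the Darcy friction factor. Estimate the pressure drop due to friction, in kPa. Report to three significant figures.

V = 4Q/(πD²) = 4·0.122/(π·0.199²) = 3.923 m/s
Re = VD/ν = 3.923·0.199/1.18×10^-6 = 6.62×10^5 → turbulent
ε/D = 0.32/199 = 0.00161
Swamee-Jain: f = 0.02255
h_f = f(L/D)V²/(2g) = 0.02255·(1440/0.199)·3.923²/(2·9.81) = 127.9 m
Δp = ρg·h_f = 1025·9.81·127.9 = 1286 kPa

Δp ≈ 1290 kPa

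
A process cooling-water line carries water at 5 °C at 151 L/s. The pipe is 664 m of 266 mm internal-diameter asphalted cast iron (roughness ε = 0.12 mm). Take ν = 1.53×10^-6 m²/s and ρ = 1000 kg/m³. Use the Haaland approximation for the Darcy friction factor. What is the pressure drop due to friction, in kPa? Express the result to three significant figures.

V = 4Q/(πD²) = 4·0.151/(π·0.266²) = 2.717 m/s
Re = VD/ν = 2.717·0.266/1.53×10^-6 = 4.72×10^5 → turbulent
ε/D = 0.12/266 = 4.51×10^-4
Haaland: f = 0.01731
h_f = f(L/D)V²/(2g) = 0.01731·(664/0.266)·2.717²/(2·9.81) = 16.26 m
Δp = ρg·h_f = 1000·9.81·16.26 = 159.5 kPa

Δp ≈ 159 kPa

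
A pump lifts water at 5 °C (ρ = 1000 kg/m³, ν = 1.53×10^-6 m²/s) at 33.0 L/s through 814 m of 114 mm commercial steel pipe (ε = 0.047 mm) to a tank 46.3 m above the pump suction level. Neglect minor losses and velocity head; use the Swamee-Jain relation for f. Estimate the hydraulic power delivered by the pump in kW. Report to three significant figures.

P_hyd ≈ 37.3 kW

V = 4Q/(πD²) = 3.233 m/s; Re = 2.41×10^5; ε/D = 4.12×10^-4; f = 0.01814
h_f = f(L/D)V²/2g = 68.99 m
Total head H = z + h_f = 46.3 + 68.99 = 115.3 m
P_hyd = ρgQH = 1000·9.81·0.0330·115.3 = 37.32 kW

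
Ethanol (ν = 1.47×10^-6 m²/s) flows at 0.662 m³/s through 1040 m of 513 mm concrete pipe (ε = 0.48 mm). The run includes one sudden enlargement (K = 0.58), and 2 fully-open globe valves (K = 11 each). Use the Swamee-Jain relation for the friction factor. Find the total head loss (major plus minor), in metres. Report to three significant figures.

H_L ≈ 32.7 m

V = 4Q/(πD²) = 3.203 m/s; V²/2g = 0.5228 m
Re = 1.12×10^6, ε/D = 9.36×10^-4 → f = 0.01969 (Swamee-Jain)
Major: h_f = f(L/D)·V²/2g = 0.01969·2027·0.5228 = 20.87 m
Minor: ΣK = 22.6; h_m = ΣK·V²/2g = 11.81 m
Total H_L = 20.87 + 11.81 = 32.68 m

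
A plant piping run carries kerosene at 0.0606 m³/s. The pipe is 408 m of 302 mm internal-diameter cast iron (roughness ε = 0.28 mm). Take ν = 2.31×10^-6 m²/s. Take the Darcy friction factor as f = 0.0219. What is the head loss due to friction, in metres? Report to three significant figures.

h_f ≈ 1.08 m

V = 4Q/(πD²) = 4·0.0606/(π·0.302²) = 0.8460 m/s
h_f = f(L/D)V²/(2g) = 0.02190·(408/0.302)·0.8460²/(2·9.81) = 1.079 m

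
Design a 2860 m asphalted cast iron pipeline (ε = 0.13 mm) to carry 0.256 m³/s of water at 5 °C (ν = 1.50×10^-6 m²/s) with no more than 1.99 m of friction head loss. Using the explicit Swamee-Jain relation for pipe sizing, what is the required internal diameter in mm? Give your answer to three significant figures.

Swamee-Jain (Type III): D = 0.66·[ε^1.25·(LQ²/(gh_f))^4.75 + ν·Q^9.4·(L/(gh_f))^5.2]^0.04
LQ²/(gh_f) = 9.601; L/(gh_f) = 146.5
Term 1 = ε^1.25·(…)^4.75 = 0.643; Term 2 = ν·Q^9.4·(…)^5.2 = 0.752
D = 0.66·(0.643 + 0.752)^0.04 = 0.6688 m = 669 mm
Check: V = 0.729 m/s, Re = 3.25×10^5, f = 0.01612, h_f = 1.87 m ≈ 1.99 m ✓

D ≈ 669 mm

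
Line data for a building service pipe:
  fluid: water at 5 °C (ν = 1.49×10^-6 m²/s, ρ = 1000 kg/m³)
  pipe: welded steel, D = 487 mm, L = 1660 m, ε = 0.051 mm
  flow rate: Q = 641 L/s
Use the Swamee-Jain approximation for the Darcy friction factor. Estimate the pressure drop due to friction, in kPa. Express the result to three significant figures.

Δp ≈ 271 kPa

V = 4Q/(πD²) = 4·0.641/(π·0.487²) = 3.441 m/s
Re = VD/ν = 3.441·0.487/1.49×10^-6 = 1.12×10^6 → turbulent
ε/D = 0.051/487 = 1.05×10^-4
Swamee-Jain: f = 0.01345
h_f = f(L/D)V²/(2g) = 0.01345·(1660/0.487)·3.441²/(2·9.81) = 27.67 m
Δp = ρg·h_f = 1000·9.81·27.67 = 271.5 kPa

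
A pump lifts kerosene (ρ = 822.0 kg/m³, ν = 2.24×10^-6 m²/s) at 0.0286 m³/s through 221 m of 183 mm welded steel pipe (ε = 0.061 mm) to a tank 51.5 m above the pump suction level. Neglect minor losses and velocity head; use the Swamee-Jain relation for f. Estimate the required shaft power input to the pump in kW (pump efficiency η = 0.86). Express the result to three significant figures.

V = 4Q/(πD²) = 1.087 m/s; Re = 8.88×10^4; ε/D = 3.33×10^-4; f = 0.02001
h_f = f(L/D)V²/2g = 1.456 m
Total head H = z + h_f = 51.5 + 1.456 = 52.96 m
P_hyd = ρgQH = 822.0·9.81·0.0286·52.96 = 12.21 kW
P_shaft = P_hyd/η = 12.21/0.86 = 14.20 kW

P_shaft ≈ 14.2 kW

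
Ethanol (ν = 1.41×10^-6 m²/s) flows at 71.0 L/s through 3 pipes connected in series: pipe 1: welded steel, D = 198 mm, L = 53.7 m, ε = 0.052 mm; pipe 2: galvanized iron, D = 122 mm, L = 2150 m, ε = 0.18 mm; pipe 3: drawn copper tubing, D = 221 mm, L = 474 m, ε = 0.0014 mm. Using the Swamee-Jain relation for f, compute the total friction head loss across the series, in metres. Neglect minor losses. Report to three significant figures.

H ≈ 742 m

Pipe 1: V = 2.306 m/s, Re = 3.24×10^5, ε/D = 2.63×10^-4, f = 0.01667, h_1 = f(L/D)V²/2g = 1.225 m
Pipe 2: V = 6.074 m/s, Re = 5.26×10^5, ε/D = 0.00148, f = 0.02218, h_2 = f(L/D)V²/2g = 735.0 m
Pipe 3: V = 1.851 m/s, Re = 2.90×10^5, ε/D = 6.33×10^-6, f = 0.01454, h_3 = f(L/D)V²/2g = 5.445 m
Series → Q common, losses add: H = Σh = 741.7 m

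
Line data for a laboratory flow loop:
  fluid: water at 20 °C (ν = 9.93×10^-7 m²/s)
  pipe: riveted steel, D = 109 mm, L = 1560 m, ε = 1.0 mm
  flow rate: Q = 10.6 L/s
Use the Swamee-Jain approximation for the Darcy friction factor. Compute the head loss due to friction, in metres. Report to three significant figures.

V = 4Q/(πD²) = 4·0.0106/(π·0.109²) = 1.136 m/s
Re = VD/ν = 1.136·0.109/9.93×10^-7 = 1.25×10^5 → turbulent
ε/D = 1.0/109 = 0.00917
Swamee-Jain: f = 0.03755
h_f = f(L/D)V²/(2g) = 0.03755·(1560/0.109)·1.136²/(2·9.81) = 35.34 m

h_f ≈ 35.3 m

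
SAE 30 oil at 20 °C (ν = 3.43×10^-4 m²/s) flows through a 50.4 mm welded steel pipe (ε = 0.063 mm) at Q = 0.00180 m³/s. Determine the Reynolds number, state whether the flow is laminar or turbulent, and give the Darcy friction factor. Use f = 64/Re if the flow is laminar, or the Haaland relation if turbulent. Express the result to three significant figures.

V = 4Q/(πD²) = 0.9022 m/s
Re = VD/ν = 0.9022·0.0504/3.43×10^-4 = 133
Re < 2300 → laminar → f = 64/Re = 0.4827

Re ≈ 133; laminar; f = 64/Re ≈ 0.483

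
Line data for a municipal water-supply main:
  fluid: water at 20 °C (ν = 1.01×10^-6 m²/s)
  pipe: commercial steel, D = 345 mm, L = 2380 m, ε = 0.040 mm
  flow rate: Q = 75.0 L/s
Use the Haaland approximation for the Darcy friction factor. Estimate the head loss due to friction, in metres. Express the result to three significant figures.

h_f ≈ 3.52 m

V = 4Q/(πD²) = 4·0.0750/(π·0.345²) = 0.8023 m/s
Re = VD/ν = 0.8023·0.345/1.01×10^-6 = 2.74×10^5 → turbulent
ε/D = 0.040/345 = 1.16×10^-4
Haaland: f = 0.01556
h_f = f(L/D)V²/(2g) = 0.01556·(2380/0.345)·0.8023²/(2·9.81) = 3.522 m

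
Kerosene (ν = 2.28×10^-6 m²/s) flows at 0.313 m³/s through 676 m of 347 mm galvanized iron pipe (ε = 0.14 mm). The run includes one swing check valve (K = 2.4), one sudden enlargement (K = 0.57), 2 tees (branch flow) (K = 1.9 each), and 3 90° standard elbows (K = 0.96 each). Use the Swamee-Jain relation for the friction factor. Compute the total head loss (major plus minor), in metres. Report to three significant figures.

V = 4Q/(πD²) = 3.310 m/s; V²/2g = 0.5583 m
Re = 5.04×10^5, ε/D = 4.03×10^-4 → f = 0.01713 (Swamee-Jain)
Major: h_f = f(L/D)·V²/2g = 0.01713·1948·0.5583 = 18.64 m
Minor: ΣK = 9.65; h_m = ΣK·V²/2g = 5.388 m
Total H_L = 18.64 + 5.388 = 24.02 m

H_L ≈ 24.0 m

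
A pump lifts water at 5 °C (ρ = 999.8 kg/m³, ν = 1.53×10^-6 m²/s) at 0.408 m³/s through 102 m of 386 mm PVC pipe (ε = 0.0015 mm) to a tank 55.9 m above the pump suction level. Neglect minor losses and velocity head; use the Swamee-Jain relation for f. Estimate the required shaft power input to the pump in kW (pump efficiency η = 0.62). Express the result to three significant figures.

V = 4Q/(πD²) = 3.487 m/s; Re = 8.80×10^5; ε/D = 3.89×10^-6; f = 0.01195
h_f = f(L/D)V²/2g = 1.957 m
Total head H = z + h_f = 55.9 + 1.957 = 57.86 m
P_hyd = ρgQH = 999.8·9.81·0.408·57.86 = 231.5 kW
P_shaft = P_hyd/η = 231.5/0.62 = 373.4 kW

P_shaft ≈ 373 kW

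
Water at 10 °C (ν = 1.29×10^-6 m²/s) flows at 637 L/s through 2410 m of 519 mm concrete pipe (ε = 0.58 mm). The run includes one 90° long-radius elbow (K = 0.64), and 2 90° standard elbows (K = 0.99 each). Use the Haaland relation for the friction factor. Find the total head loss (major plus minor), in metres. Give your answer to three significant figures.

H_L ≈ 45.0 m

V = 4Q/(πD²) = 3.011 m/s; V²/2g = 0.4621 m
Re = 1.21×10^6, ε/D = 0.00112 → f = 0.02042 (Haaland)
Major: h_f = f(L/D)·V²/2g = 0.02042·4644·0.4621 = 43.82 m
Minor: ΣK = 2.62; h_m = ΣK·V²/2g = 1.211 m
Total H_L = 43.82 + 1.211 = 45.03 m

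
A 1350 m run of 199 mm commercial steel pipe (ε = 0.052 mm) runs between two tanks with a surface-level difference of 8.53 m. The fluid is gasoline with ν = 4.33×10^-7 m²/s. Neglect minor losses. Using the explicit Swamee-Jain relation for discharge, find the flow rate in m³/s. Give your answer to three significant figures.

Swamee-Jain (Type II): Q = -0.965·√(gD⁵h_f/L)·ln[ε/(3.7D) + √(3.17ν²L/(gD³h_f))]
√(gD⁵h_f/L) = √(9.81·0.199⁵·8.53/1350) = 0.004398
ε/(3.7D) = 7.06×10^-5; √(3.17ν²L/(gD³h_f)) = 3.49×10^-5
Q = -0.965·0.004398·ln(1.055×10^-4) = 0.03886 m³/s
Check: V = 1.25 m/s, Re = 5.74×10^5, f = 0.01590, h_f = 8.58 m ≈ 8.53 m ✓

Q ≈ 0.0389 m³/s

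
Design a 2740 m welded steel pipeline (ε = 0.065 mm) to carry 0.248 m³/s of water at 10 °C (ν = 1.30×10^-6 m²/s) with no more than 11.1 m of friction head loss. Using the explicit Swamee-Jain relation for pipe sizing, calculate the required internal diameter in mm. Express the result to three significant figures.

D ≈ 456 mm

Swamee-Jain (Type III): D = 0.66·[ε^1.25·(LQ²/(gh_f))^4.75 + ν·Q^9.4·(L/(gh_f))^5.2]^0.04
LQ²/(gh_f) = 1.548; L/(gh_f) = 25.16
Term 1 = ε^1.25·(…)^4.75 = 4.65×10^-5; Term 2 = ν·Q^9.4·(…)^5.2 = 5.08×10^-5
D = 0.66·(4.65×10^-5 + 5.08×10^-5)^0.04 = 0.4561 m = 456 mm
Check: V = 1.52 m/s, Re = 5.33×10^5, f = 0.01485, h_f = 10.5 m ≈ 11.1 m ✓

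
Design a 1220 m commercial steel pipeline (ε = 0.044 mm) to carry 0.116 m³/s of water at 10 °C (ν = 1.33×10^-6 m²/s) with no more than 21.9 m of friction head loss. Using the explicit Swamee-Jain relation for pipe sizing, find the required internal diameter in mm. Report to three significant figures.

Swamee-Jain (Type III): D = 0.66·[ε^1.25·(LQ²/(gh_f))^4.75 + ν·Q^9.4·(L/(gh_f))^5.2]^0.04
LQ²/(gh_f) = 0.07641; L/(gh_f) = 5.679
Term 1 = ε^1.25·(…)^4.75 = 1.78×10^-11; Term 2 = ν·Q^9.4·(…)^5.2 = 1.79×10^-11
D = 0.66·(1.78×10^-11 + 1.79×10^-11)^0.04 = 0.2521 m = 252 mm
Check: V = 2.32 m/s, Re = 4.40×10^5, f = 0.01545, h_f = 20.6 m ≈ 21.9 m ✓

D ≈ 252 mm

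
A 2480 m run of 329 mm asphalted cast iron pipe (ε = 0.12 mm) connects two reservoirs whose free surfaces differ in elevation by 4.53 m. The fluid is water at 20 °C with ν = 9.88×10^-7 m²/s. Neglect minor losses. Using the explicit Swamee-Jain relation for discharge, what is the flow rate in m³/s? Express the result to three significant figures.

Q ≈ 0.0697 m³/s

Swamee-Jain (Type II): Q = -0.965·√(gD⁵h_f/L)·ln[ε/(3.7D) + √(3.17ν²L/(gD³h_f))]
√(gD⁵h_f/L) = √(9.81·0.329⁵·4.53/2480) = 0.008311
ε/(3.7D) = 9.86×10^-5; √(3.17ν²L/(gD³h_f)) = 6.96×10^-5
Q = -0.965·0.008311·ln(1.682×10^-4) = 0.06970 m³/s
Check: V = 0.820 m/s, Re = 2.73×10^5, f = 0.01764, h_f = 4.56 m ≈ 4.53 m ✓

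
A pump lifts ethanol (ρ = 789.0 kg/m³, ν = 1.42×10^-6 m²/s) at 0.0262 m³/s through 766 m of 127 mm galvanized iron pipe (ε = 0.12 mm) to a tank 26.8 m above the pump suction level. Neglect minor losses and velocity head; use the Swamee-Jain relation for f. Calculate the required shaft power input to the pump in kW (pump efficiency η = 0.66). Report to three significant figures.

P_shaft ≈ 16.8 kW

V = 4Q/(πD²) = 2.068 m/s; Re = 1.85×10^5; ε/D = 9.45×10^-4; f = 0.02108
h_f = f(L/D)V²/2g = 27.72 m
Total head H = z + h_f = 26.8 + 27.72 = 54.52 m
P_hyd = ρgQH = 789.0·9.81·0.0262·54.52 = 11.06 kW
P_shaft = P_hyd/η = 11.06/0.66 = 16.75 kW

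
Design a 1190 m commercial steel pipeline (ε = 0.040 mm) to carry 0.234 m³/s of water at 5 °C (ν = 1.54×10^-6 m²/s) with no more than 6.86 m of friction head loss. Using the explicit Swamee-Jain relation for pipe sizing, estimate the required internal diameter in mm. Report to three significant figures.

D ≈ 413 mm

Swamee-Jain (Type III): D = 0.66·[ε^1.25·(LQ²/(gh_f))^4.75 + ν·Q^9.4·(L/(gh_f))^5.2]^0.04
LQ²/(gh_f) = 0.9682; L/(gh_f) = 17.68
Term 1 = ε^1.25·(…)^4.75 = 2.73×10^-6; Term 2 = ν·Q^9.4·(…)^5.2 = 5.56×10^-6
D = 0.66·(2.73×10^-6 + 5.56×10^-6)^0.04 = 0.4133 m = 413 mm
Check: V = 1.74 m/s, Re = 4.68×10^5, f = 0.01454, h_f = 6.49 m ≈ 6.86 m ✓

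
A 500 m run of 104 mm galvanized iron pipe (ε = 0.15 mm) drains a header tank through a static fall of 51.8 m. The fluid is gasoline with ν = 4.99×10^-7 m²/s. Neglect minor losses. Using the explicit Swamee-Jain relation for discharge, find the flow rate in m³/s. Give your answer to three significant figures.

Q ≈ 0.0264 m³/s

Swamee-Jain (Type II): Q = -0.965·√(gD⁵h_f/L)·ln[ε/(3.7D) + √(3.17ν²L/(gD³h_f))]
√(gD⁵h_f/L) = √(9.81·0.104⁵·51.8/500) = 0.003516
ε/(3.7D) = 3.90×10^-4; √(3.17ν²L/(gD³h_f)) = 2.63×10^-5
Q = -0.965·0.003516·ln(4.161×10^-4) = 0.02642 m³/s
Check: V = 3.11 m/s, Re = 6.48×10^5, f = 0.02197, h_f = 52.1 m ≈ 51.8 m ✓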